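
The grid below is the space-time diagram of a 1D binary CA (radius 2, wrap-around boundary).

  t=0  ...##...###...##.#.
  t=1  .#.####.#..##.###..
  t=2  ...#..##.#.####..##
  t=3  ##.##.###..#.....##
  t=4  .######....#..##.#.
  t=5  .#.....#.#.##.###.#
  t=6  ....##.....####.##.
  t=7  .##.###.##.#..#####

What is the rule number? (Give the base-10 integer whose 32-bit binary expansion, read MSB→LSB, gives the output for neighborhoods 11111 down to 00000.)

767701715

  [31] ##### => .  t=4,i=3
  [30] ####. => .  t=1,i=5
  [29] ###.# => #  t=1,i=6
  [28] ###.. => .  t=0,i=10
  [27] ##.## => #  t=1,i=13
  [26] ##.#. => #  t=0,i=16
  [25] ##..# => .  t=2,i=15
  [24] ##... => #  t=0,i=5
  [23] #.### => #  t=1,i=3
  [22] #.##. => #  t=3,i=3
  [21] #.#.# => .  t=2,i=9
  [20] #.#.. => .  t=0,i=17
  [19] #..## => .  t=1,i=10
  [18] #..#. => .  t=3,i=10
  [17] #...# => #  t=0,i=6
  [16] #.... => .  t=0,i=0
  [15] .#### => .  t=1,i=4
  [14] .###. => .  t=0,i=9
  [13] .##.# => #  t=0,i=15
  [12] .##.. => #  t=0,i=4
  [11] .#.## => .  t=1,i=2
  [10] .#.#. => .  t=5,i=0
  [9] .#..# => #  t=1,i=9
  [8] .#... => .  t=0,i=18
  [7] ..### => #  t=0,i=8
  [6] ..##. => #  t=0,i=3
  [5] ..#.# => .  t=1,i=1
  [4] ..#.. => #  t=2,i=3
  [3] ...## => .  t=0,i=2
  [2] ...#. => .  t=1,i=0
  [1] ....# => #  t=0,i=1
  [0] ..... => #  t=3,i=14
  bits 00101101110000100011001011010011 = 767701715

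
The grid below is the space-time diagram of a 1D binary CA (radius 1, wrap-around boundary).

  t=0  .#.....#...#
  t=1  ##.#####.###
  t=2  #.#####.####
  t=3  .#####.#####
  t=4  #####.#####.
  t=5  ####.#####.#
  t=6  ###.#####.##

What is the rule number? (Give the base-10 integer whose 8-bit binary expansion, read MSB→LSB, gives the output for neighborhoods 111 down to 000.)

  ###|#  b7=1 t=1,i=0
  ##.|.  b6=0 t=1,i=1
  #.#|#  b5=1 t=0,i=0
  #..|.  b4=0 t=0,i=2
  .##|#  b3=1 t=1,i=3
  .#.|#  b2=1 t=0,i=1
  ..#|#  b1=1 t=0,i=6
  ...|#  b0=1 t=0,i=3
  bits 10101111 = 175

175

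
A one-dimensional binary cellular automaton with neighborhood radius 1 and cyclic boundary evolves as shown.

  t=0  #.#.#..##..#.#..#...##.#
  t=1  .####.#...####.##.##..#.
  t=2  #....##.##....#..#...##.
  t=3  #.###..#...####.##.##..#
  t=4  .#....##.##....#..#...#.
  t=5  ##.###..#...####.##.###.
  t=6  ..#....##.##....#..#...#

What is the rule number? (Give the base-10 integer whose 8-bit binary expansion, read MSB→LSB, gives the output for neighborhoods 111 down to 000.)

  ### -> .   bit 7 = 0  t=1,i=2
  ##. -> .   bit 6 = 0  t=0,i=0
  #.# -> #   bit 5 = 1  t=0,i=1
  #.. -> .   bit 4 = 0  t=0,i=5
  .## -> .   bit 3 = 0  t=0,i=7
  .#. -> #   bit 2 = 1  t=0,i=2
  ..# -> #   bit 1 = 1  t=0,i=6
  ... -> #   bit 0 = 1  t=0,i=18
  bits 00100111 = 39

39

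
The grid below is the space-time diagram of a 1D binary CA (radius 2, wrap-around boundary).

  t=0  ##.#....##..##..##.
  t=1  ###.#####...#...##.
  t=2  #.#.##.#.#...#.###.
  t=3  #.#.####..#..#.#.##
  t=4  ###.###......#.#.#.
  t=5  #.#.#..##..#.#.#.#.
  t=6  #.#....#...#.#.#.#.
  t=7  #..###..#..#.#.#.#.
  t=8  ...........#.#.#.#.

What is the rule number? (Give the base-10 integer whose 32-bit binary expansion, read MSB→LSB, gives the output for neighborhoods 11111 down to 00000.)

1709285738

  ##### -> .   bit 31 = 0  t=1,i=6
  ####. -> #   bit 30 = 1  t=1,i=7
  ###.# -> #   bit 29 = 1  t=1,i=2
  ###.. -> .   bit 28 = 0  t=1,i=8
  ##.## -> .   bit 27 = 0  t=0,i=18
  ##.#. -> #   bit 26 = 1  t=0,i=2
  ##..# -> .   bit 25 = 0  t=0,i=10
  ##... -> #   bit 24 = 1  t=1,i=9
  #.### -> #   bit 23 = 1  t=1,i=0
  #.##. -> #   bit 22 = 1  t=0,i=0
  #.#.# -> #   bit 21 = 1  t=2,i=0
  #.#.. -> .   bit 20 = 0  t=0,i=3
  #..## -> .   bit 19 = 0  t=0,i=11
  #..#. -> .   bit 18 = 0  t=3,i=9
  #...# -> .   bit 17 = 0  t=1,i=10
  #.... -> #   bit 16 = 1  t=0,i=5
  .#### -> #   bit 15 = 1  t=1,i=5
  .###. -> .   bit 14 = 0  t=1,i=1
  .##.# -> #   bit 13 = 1  t=0,i=1
  .##.. -> .   bit 12 = 0  t=0,i=9
  .#.## -> .   bit 11 = 0  t=2,i=3
  .#.#. -> .   bit 10 = 0  t=2,i=1
  .#..# -> .   bit 9 = 0  t=3,i=11
  .#... -> #   bit 8 = 1  t=0,i=4
  ..### -> .   bit 7 = 0  t=7,i=3
  ..##. -> #   bit 6 = 1  t=0,i=8
  ..#.# -> #   bit 5 = 1  t=2,i=13
  ..#.. -> .   bit 4 = 0  t=1,i=12
  ...## -> #   bit 3 = 1  t=0,i=7
  ...#. -> .   bit 2 = 0  t=1,i=11
  ....# -> #   bit 1 = 1  t=0,i=6
  ..... -> .   bit 0 = 0  t=4,i=9
  bits 01100101111000011010000101101010 = 1709285738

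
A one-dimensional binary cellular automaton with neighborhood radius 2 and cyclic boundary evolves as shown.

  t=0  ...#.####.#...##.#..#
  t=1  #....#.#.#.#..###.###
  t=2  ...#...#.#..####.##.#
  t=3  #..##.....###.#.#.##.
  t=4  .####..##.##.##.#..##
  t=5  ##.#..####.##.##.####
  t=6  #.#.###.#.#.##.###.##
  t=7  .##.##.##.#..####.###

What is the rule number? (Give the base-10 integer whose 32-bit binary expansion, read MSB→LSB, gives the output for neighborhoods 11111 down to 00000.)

  ##### -> #   bit 31 = 1  t=5,i=19
  ####. -> #   bit 30 = 1  t=0,i=7
  ###.# -> .   bit 29 = 0  t=0,i=8
  ###.. -> .   bit 28 = 0  t=1,i=0
  ##.## -> #   bit 27 = 1  t=1,i=17
  ##.#. -> #   bit 26 = 1  t=0,i=9
  ##..# -> .   bit 25 = 0  t=4,i=5
  ##... -> .   bit 24 = 0  t=1,i=1
  #.### -> #   bit 23 = 1  t=0,i=5
  #.##. -> .   bit 22 = 0  t=2,i=17
  #.#.# -> #   bit 21 = 1  t=1,i=7
  #.#.. -> .   bit 20 = 0  t=0,i=10
  #..## -> #   bit 19 = 1  t=1,i=13
  #..#. -> #   bit 18 = 1  t=0,i=19
  #...# -> .   bit 17 = 0  t=0,i=1
  #.... -> .   bit 16 = 0  t=1,i=2
  .#### -> .   bit 15 = 0  t=0,i=6
  .###. -> #   bit 14 = 1  t=1,i=15
  .##.# -> #   bit 13 = 1  t=0,i=15
  .##.. -> #   bit 12 = 1  t=3,i=4
  .#.## -> .   bit 11 = 0  t=0,i=4
  .#.#. -> .   bit 10 = 0  t=1,i=6
  .#..# -> #   bit 9 = 1  t=0,i=18
  .#... -> #   bit 8 = 1  t=0,i=0
  ..### -> #   bit 7 = 1  t=1,i=14
  ..##. -> #   bit 6 = 1  t=0,i=14
  ..#.# -> .   bit 5 = 0  t=0,i=3
  ..#.. -> #   bit 4 = 1  t=0,i=20
  ...## -> .   bit 3 = 0  t=0,i=13
  ...#. -> .   bit 2 = 0  t=0,i=2
  ....# -> #   bit 1 = 1  t=1,i=3
  ..... -> #   bit 0 = 1  t=3,i=7
  bits 11001100101011000111001111010011 = 3433853907

3433853907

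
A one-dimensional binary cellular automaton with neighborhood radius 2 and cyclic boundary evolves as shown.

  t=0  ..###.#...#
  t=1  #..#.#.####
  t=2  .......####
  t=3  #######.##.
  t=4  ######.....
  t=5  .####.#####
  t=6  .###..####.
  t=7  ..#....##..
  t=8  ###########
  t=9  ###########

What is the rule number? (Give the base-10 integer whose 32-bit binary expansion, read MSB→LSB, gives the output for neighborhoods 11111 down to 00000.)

3313750879

  #####|#  b31=1 t=1,i=9
  ####.|#  b30=1 t=1,i=10
  ###.#|.  b29=0 t=0,i=4
  ###..|.  b28=0 t=1,i=0
  ##.##|.  b27=0 t=3,i=7
  ##.#.|#  b26=1 t=0,i=5
  ##..#|.  b25=0 t=1,i=1
  ##...|#  b24=1 t=2,i=0
  #.###|#  b23=1 t=1,i=7
  #.##.|.  b22=0 t=3,i=8
  #.#.#|.  b21=0 t=1,i=5
  #.#..|.  b20=0 t=0,i=6
  #..##|.  b19=0 t=0,i=1
  #..#.|.  b18=0 t=1,i=2
  #...#|#  b17=1 t=0,i=8
  #....|#  b16=1 t=2,i=1
  .####|#  b15=1 t=1,i=8
  .###.|#  b14=1 t=0,i=3
  .##.#|.  b13=0 t=3,i=9
  .##..|#  b12=1 t=7,i=8
  .#.##|.  b11=0 t=1,i=6
  .#.#.|.  b10=0 t=1,i=4
  .#..#|#  b9=1 t=0,i=0
  .#...|#  b8=1 t=0,i=7
  ..###|.  b7=0 t=0,i=2
  ..##.|#  b6=1 t=7,i=7
  ..#.#|.  b5=0 t=1,i=3
  ..#..|#  b4=1 t=0,i=10
  ...##|#  b3=1 t=2,i=6
  ...#.|#  b2=1 t=0,i=9
  ....#|#  b1=1 t=2,i=5
  .....|#  b0=1 t=2,i=2
  bits 11000101100000111101001101011111 = 3313750879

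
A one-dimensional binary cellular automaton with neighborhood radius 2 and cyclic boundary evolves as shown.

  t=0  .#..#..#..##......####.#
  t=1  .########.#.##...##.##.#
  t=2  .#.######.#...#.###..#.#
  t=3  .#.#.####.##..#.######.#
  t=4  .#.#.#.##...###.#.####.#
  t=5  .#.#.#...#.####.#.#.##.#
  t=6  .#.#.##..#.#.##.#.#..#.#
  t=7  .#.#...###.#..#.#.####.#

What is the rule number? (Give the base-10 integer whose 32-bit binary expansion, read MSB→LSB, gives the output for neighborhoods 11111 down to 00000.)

  nb #####: next=#  (t=1,i=3, bit31=1)
  nb ####.: next=#  (t=0,i=20, bit30=1)
  nb ###.#: next=#  (t=0,i=21, bit29=1)
  nb ###..: next=#  (t=2,i=18, bit28=1)
  nb ##.##: next=.  (t=1,i=19, bit27=0)
  nb ##.#.: next=.  (t=0,i=22, bit26=0)
  nb ##..#: next=#  (t=2,i=19, bit25=1)
  nb ##...: next=#  (t=0,i=12, bit24=1)
  nb #.###: next=#  (t=1,i=1, bit23=1)
  nb #.##.: next=.  (t=1,i=12, bit22=0)
  nb #.#.#: next=#  (t=0,i=23, bit21=1)
  nb #.#..: next=#  (t=0,i=1, bit20=1)
  nb #..##: next=.  (t=0,i=9, bit19=0)
  nb #..#.: next=#  (t=0,i=3, bit18=1)
  nb #...#: next=.  (t=1,i=15, bit17=0)
  nb #....: next=#  (t=0,i=13, bit16=1)
  nb .####: next=.  (t=0,i=19, bit15=0)
  nb .###.: next=#  (t=2,i=17, bit14=1)
  nb .##.#: next=#  (t=1,i=18, bit13=1)
  nb .##..: next=.  (t=0,i=11, bit12=0)
  nb .#.##: next=.  (t=1,i=0, bit11=0)
  nb .#.#.: next=.  (t=0,i=0, bit10=0)
  nb .#..#: next=#  (t=0,i=2, bit9=1)
  nb .#...: next=#  (t=2,i=11, bit8=1)
  nb ..###: next=#  (t=0,i=18, bit7=1)
  nb ..##.: next=#  (t=0,i=10, bit6=1)
  nb ..#.#: next=#  (t=2,i=14, bit5=1)
  nb ..#..: next=#  (t=0,i=4, bit4=1)
  nb ...##: next=#  (t=0,i=17, bit3=1)
  nb ...#.: next=.  (t=2,i=13, bit2=0)
  nb ....#: next=.  (t=0,i=16, bit1=0)
  nb .....: next=.  (t=0,i=14, bit0=0)
  bits 11110011101101010110001111111000 = 4088751096

4088751096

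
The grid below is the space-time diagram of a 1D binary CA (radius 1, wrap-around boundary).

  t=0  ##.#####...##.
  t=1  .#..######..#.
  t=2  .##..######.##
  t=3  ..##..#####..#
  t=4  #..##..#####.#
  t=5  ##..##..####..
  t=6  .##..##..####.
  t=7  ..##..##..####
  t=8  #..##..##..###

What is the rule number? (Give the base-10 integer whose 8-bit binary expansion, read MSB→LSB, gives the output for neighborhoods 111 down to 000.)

  ###|#  b7=1 t=0,i=4
  ##.|#  b6=1 t=0,i=1
  #.#|.  b5=0 t=0,i=2
  #..|#  b4=1 t=0,i=8
  .##|.  b3=0 t=0,i=0
  .#.|#  b2=1 t=1,i=1
  ..#|.  b1=0 t=0,i=10
  ...|#  b0=1 t=0,i=9
  bits 11010101 = 213

213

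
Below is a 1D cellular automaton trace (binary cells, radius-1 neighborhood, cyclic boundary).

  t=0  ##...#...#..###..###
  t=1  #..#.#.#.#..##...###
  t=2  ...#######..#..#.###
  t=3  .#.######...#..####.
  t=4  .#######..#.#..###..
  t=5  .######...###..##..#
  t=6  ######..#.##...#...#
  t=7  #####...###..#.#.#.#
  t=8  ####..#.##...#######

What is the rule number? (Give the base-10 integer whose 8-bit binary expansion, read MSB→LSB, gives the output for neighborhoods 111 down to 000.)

173

  ###|#  b7=1 t=0,i=0
  ##.|.  b6=0 t=0,i=1
  #.#|#  b5=1 t=1,i=4
  #..|.  b4=0 t=0,i=2
  .##|#  b3=1 t=0,i=12
  .#.|#  b2=1 t=0,i=5
  ..#|.  b1=0 t=0,i=4
  ...|#  b0=1 t=0,i=3
  bits 10101101 = 173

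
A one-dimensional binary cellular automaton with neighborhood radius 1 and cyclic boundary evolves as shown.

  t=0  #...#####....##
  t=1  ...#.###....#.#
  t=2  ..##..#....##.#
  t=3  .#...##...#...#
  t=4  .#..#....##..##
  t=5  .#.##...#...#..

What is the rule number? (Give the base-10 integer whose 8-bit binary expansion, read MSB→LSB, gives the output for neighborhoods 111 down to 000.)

134

  [7] ### => #  t=0,i=5
  [6] ##. => .  t=0,i=0
  [5] #.# => .  t=1,i=4
  [4] #.. => .  t=0,i=1
  [3] .## => .  t=0,i=4
  [2] .#. => #  t=1,i=3
  [1] ..# => #  t=0,i=3
  [0] ... => .  t=0,i=2
  bits 10000110 = 134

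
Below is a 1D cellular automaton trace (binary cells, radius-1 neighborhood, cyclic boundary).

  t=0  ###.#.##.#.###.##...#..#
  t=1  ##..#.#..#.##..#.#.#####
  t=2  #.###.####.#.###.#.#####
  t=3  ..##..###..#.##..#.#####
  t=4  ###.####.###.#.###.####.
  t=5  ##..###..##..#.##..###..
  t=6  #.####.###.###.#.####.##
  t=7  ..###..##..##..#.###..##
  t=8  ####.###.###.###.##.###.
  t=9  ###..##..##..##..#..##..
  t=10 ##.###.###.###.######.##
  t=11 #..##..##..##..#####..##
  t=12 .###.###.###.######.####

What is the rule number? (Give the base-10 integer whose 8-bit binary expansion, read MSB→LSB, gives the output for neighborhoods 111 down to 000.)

  [7] ### => #  t=0,i=0
  [6] ##. => .  t=0,i=2
  [5] #.# => .  t=0,i=3
  [4] #.. => #  t=0,i=17
  [3] .## => #  t=0,i=6
  [2] .#. => #  t=0,i=4
  [1] ..# => #  t=0,i=19
  [0] ... => .  t=0,i=18
  bits 10011110 = 158

158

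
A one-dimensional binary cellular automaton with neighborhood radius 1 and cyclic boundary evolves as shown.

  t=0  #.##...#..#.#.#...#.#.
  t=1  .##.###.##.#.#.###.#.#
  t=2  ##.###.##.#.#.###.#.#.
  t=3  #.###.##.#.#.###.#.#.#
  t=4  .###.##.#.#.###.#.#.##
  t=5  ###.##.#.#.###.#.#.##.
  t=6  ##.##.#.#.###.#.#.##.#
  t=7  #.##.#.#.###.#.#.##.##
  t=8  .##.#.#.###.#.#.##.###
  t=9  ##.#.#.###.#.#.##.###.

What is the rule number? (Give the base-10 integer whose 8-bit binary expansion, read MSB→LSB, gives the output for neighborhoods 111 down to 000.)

  nb ###: next=#  (t=1,i=5, bit7=1)
  nb ##.: next=.  (t=0,i=3, bit6=0)
  nb #.#: next=#  (t=0,i=1, bit5=1)
  nb #..: next=#  (t=0,i=4, bit4=1)
  nb .##: next=#  (t=0,i=2, bit3=1)
  nb .#.: next=.  (t=0,i=0, bit2=0)
  nb ..#: next=#  (t=0,i=6, bit1=1)
  nb ...: next=#  (t=0,i=5, bit0=1)
  bits 10111011 = 187

187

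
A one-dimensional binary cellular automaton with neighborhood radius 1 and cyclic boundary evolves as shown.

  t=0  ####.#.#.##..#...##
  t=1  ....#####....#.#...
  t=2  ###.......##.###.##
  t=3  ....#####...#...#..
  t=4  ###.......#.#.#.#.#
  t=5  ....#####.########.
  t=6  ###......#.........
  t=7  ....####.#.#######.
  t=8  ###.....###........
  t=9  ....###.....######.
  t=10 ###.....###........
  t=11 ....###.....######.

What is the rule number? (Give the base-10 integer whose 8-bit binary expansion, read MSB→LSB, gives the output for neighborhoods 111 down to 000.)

  nb ###: next=.  (t=0,i=0, bit7=0)
  nb ##.: next=.  (t=0,i=3, bit6=0)
  nb #.#: next=#  (t=0,i=4, bit5=1)
  nb #..: next=.  (t=0,i=11, bit4=0)
  nb .##: next=.  (t=0,i=9, bit3=0)
  nb .#.: next=#  (t=0,i=5, bit2=1)
  nb ..#: next=.  (t=0,i=12, bit1=0)
  nb ...: next=#  (t=0,i=15, bit0=1)
  bits 00100101 = 37

37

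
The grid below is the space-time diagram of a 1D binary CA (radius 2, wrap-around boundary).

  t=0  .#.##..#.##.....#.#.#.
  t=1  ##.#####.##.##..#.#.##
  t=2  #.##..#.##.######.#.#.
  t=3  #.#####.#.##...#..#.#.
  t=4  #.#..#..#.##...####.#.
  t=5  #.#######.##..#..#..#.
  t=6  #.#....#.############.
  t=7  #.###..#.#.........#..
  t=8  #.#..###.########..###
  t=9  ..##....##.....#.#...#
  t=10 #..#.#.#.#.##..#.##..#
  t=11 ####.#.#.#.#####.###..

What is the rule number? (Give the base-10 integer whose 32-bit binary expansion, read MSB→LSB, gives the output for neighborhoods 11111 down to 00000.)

  ##### -> .   bit 31 = 0  t=1,i=5
  ####. -> #   bit 30 = 1  t=1,i=0
  ###.# -> .   bit 29 = 0  t=1,i=1
  ###.. -> .   bit 28 = 0  t=7,i=4
  ##.## -> #   bit 27 = 1  t=1,i=2
  ##.#. -> .   bit 26 = 0  t=2,i=17
  ##..# -> #   bit 25 = 1  t=0,i=5
  ##... -> .   bit 24 = 0  t=0,i=11
  #.### -> #   bit 23 = 1  t=1,i=3
  #.##. -> #   bit 22 = 1  t=0,i=3
  #.#.# -> #   bit 21 = 1  t=0,i=18
  #.#.. -> #   bit 20 = 1  t=0,i=20
  #..## -> .   bit 19 = 0  t=8,i=4
  #..#. -> #   bit 18 = 1  t=0,i=0
  #...# -> .   bit 17 = 0  t=3,i=13
  #.... -> #   bit 16 = 1  t=0,i=12
  .#### -> .   bit 15 = 0  t=1,i=4
  .###. -> .   bit 14 = 0  t=7,i=3
  .##.# -> .   bit 13 = 0  t=1,i=10
  .##.. -> #   bit 12 = 1  t=0,i=4
  .#.## -> .   bit 11 = 0  t=0,i=2
  .#.#. -> .   bit 10 = 0  t=0,i=17
  .#..# -> #   bit 9 = 1  t=0,i=21
  .#... -> #   bit 8 = 1  t=6,i=3
  ..### -> .   bit 7 = 0  t=4,i=15
  ..##. -> .   bit 6 = 0  t=9,i=2
  ..#.# -> #   bit 5 = 1  t=0,i=1
  ..#.. -> #   bit 4 = 1  t=3,i=15
  ...## -> #   bit 3 = 1  t=4,i=14
  ...#. -> .   bit 2 = 0  t=0,i=15
  ....# -> .   bit 1 = 0  t=0,i=14
  ..... -> #   bit 0 = 1  t=0,i=13
  bits 01001010111101010001001100111001 = 1257575225

1257575225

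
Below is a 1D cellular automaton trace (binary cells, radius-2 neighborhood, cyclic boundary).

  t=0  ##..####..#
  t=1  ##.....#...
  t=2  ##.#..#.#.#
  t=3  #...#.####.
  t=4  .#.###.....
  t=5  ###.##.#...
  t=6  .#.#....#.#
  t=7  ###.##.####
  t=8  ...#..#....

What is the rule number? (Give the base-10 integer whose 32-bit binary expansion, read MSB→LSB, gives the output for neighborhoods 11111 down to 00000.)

  ##### -> .   bit 31 = 0  t=7,i=0
  ####. -> .   bit 30 = 0  t=0,i=6
  ###.# -> .   bit 29 = 0  t=2,i=1
  ###.. -> #   bit 28 = 1  t=0,i=1
  ##.## -> #   bit 27 = 1  t=5,i=3
  ##.#. -> .   bit 26 = 0  t=2,i=2
  ##..# -> .   bit 25 = 0  t=0,i=2
  ##... -> .   bit 24 = 0  t=1,i=2
  #.### -> .   bit 23 = 0  t=2,i=10
  #.##. -> .   bit 22 = 0  t=5,i=4
  #.#.# -> #   bit 21 = 1  t=2,i=8
  #.#.. -> .   bit 20 = 0  t=2,i=3
  #..## -> .   bit 19 = 0  t=0,i=3
  #..#. -> .   bit 18 = 0  t=2,i=5
  #...# -> .   bit 17 = 0  t=1,i=9
  #.... -> #   bit 16 = 1  t=1,i=3
  .#### -> .   bit 15 = 0  t=0,i=5
  .###. -> #   bit 14 = 1  t=0,i=0
  .##.# -> .   bit 13 = 0  t=5,i=5
  .##.. -> #   bit 12 = 1  t=1,i=1
  .#.## -> #   bit 11 = 1  t=2,i=9
  .#.#. -> #   bit 10 = 1  t=2,i=7
  .#..# -> #   bit 9 = 1  t=2,i=4
  .#... -> #   bit 8 = 1  t=1,i=8
  ..### -> .   bit 7 = 0  t=0,i=4
  ..##. -> #   bit 6 = 1  t=1,i=0
  ..#.# -> #   bit 5 = 1  t=2,i=6
  ..#.. -> .   bit 4 = 0  t=1,i=7
  ...## -> #   bit 3 = 1  t=1,i=10
  ...#. -> #   bit 2 = 1  t=1,i=6
  ....# -> .   bit 1 = 0  t=1,i=5
  ..... -> .   bit 0 = 0  t=1,i=4
  bits 00011000001000010101111101101100 = 404840300

404840300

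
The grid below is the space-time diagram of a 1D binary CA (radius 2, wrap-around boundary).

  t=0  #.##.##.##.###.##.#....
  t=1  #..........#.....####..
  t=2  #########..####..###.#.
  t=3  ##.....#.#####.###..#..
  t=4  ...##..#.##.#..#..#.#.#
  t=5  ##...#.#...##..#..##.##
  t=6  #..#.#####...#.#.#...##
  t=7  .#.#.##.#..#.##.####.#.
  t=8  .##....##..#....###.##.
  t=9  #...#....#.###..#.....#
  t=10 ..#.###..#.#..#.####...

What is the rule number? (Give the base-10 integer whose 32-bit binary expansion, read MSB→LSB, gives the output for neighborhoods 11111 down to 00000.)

  ##### -> .   bit 31 = 0  t=2,i=2
  ####. -> #   bit 30 = 1  t=1,i=19
  ###.# -> .   bit 29 = 0  t=0,i=13
  ###.. -> .   bit 28 = 0  t=1,i=20
  ##.## -> .   bit 27 = 0  t=0,i=4
  ##.#. -> #   bit 26 = 1  t=0,i=17
  ##..# -> #   bit 25 = 1  t=1,i=21
  ##... -> .   bit 24 = 0  t=3,i=2
  #.### -> #   bit 23 = 1  t=0,i=11
  #.##. -> .   bit 22 = 0  t=0,i=2
  #.#.# -> .   bit 21 = 0  t=2,i=21
  #.#.. -> #   bit 20 = 1  t=0,i=18
  #..## -> #   bit 19 = 1  t=2,i=10
  #..#. -> .   bit 18 = 0  t=1,i=22
  #...# -> #   bit 17 = 1  t=4,i=1
  #.... -> #   bit 16 = 1  t=0,i=20
  .#### -> #   bit 15 = 1  t=1,i=18
  .###. -> .   bit 14 = 0  t=0,i=12
  .##.# -> .   bit 13 = 0  t=0,i=3
  .##.. -> .   bit 12 = 0  t=3,i=1
  .#.## -> .   bit 11 = 0  t=0,i=1
  .#.#. -> #   bit 10 = 1  t=4,i=19
  .#..# -> .   bit 9 = 0  t=3,i=21
  .#... -> #   bit 8 = 1  t=0,i=19
  ..### -> #   bit 7 = 1  t=1,i=17
  ..##. -> .   bit 6 = 0  t=3,i=0
  ..#.# -> #   bit 5 = 1  t=0,i=0
  ..#.. -> #   bit 4 = 1  t=1,i=0
  ...## -> .   bit 3 = 0  t=1,i=16
  ...#. -> .   bit 2 = 0  t=0,i=22
  ....# -> .   bit 1 = 0  t=0,i=21
  ..... -> #   bit 0 = 1  t=1,i=3
  bits 01000110100110111000010110110001 = 1184597425

1184597425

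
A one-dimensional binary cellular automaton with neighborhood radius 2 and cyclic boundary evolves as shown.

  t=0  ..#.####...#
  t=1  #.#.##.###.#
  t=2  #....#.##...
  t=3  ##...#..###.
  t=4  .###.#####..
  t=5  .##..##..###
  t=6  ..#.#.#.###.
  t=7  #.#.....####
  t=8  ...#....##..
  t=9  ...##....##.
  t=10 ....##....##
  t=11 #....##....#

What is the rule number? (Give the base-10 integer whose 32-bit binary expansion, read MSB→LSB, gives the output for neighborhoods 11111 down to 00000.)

294319024

  [31] ##### => .  t=4,i=7
  [30] ####. => .  t=0,i=6
  [29] ###.# => .  t=1,i=9
  [28] ###.. => #  t=0,i=7
  [27] ##.## => .  t=1,i=6
  [26] ##.#. => .  t=1,i=1
  [25] ##..# => .  t=5,i=3
  [24] ##... => #  t=0,i=8
  [23] #.### => #  t=0,i=4
  [22] #.##. => .  t=1,i=4
  [21] #.#.# => .  t=1,i=2
  [20] #.#.. => .  t=7,i=2
  [19] #..## => #  t=3,i=7
  [18] #..#. => .  t=0,i=1
  [17] #...# => #  t=0,i=9
  [16] #.... => .  t=2,i=2
  [15] .#### => #  t=0,i=5
  [14] .###. => #  t=1,i=8
  [13] .##.# => #  t=1,i=0
  [12] .##.. => #  t=2,i=8
  [11] .#.## => .  t=0,i=3
  [10] .#.#. => .  t=6,i=3
  [9] .#..# => #  t=0,i=0
  [8] .#... => #  t=2,i=1
  [7] ..### => #  t=3,i=8
  [6] ..##. => .  t=5,i=5
  [5] ..#.# => #  t=0,i=2
  [4] ..#.. => #  t=0,i=11
  [3] ...## => .  t=4,i=0
  [2] ...#. => .  t=0,i=10
  [1] ....# => .  t=2,i=3
  [0] ..... => .  t=7,i=5
  bits 00010001100010101111001110110000 = 294319024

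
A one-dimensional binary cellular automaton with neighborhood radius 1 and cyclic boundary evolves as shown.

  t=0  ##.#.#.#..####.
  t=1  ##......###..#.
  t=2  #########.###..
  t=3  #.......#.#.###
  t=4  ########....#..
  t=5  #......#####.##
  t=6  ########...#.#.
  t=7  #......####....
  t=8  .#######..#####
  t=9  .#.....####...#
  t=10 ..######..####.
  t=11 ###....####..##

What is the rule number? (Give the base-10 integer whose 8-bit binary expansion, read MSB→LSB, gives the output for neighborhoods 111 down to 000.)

  ###|.  b7=0 t=0,i=11
  ##.|#  b6=1 t=0,i=1
  #.#|.  b5=0 t=0,i=2
  #..|#  b4=1 t=0,i=8
  .##|#  b3=1 t=0,i=0
  .#.|.  b2=0 t=0,i=3
  ..#|#  b1=1 t=0,i=9
  ...|#  b0=1 t=1,i=3
  bits 01011011 = 91

91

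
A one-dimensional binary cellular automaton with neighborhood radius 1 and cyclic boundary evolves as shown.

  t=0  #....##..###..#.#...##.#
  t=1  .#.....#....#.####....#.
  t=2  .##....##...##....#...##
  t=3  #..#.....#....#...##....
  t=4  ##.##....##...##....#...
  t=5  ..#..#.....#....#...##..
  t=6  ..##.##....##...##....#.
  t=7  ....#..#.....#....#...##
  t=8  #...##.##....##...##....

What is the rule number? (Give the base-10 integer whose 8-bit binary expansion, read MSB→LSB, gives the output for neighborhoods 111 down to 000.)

52

  [7] ### => .  t=0,i=10
  [6] ##. => .  t=0,i=0
  [5] #.# => #  t=0,i=15
  [4] #.. => #  t=0,i=1
  [3] .## => .  t=0,i=5
  [2] .#. => #  t=0,i=14
  [1] ..# => .  t=0,i=4
  [0] ... => .  t=0,i=2
  bits 00110100 = 52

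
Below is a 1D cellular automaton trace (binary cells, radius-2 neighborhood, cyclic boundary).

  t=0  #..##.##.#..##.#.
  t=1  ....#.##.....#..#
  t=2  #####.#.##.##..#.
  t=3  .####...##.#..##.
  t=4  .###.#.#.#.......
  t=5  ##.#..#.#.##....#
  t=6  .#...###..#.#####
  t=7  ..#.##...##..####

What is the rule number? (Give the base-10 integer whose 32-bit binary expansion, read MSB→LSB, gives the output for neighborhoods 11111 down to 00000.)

3779437998

  [31] ##### => #  t=2,i=2
  [30] ####. => #  t=2,i=3
  [29] ###.# => #  t=2,i=4
  [28] ###.. => .  t=3,i=4
  [27] ##.## => .  t=0,i=5
  [26] ##.#. => .  t=0,i=8
  [25] ##..# => .  t=2,i=13
  [24] ##... => #  t=1,i=8
  [23] #.### => .  t=2,i=0
  [22] #.##. => #  t=0,i=6
  [21] #.#.# => .  t=0,i=15
  [20] #.#.. => .  t=0,i=0
  [19] #..## => .  t=0,i=2
  [18] #..#. => #  t=1,i=15
  [17] #...# => .  t=3,i=6
  [16] #.... => #  t=1,i=1
  [15] .#### => #  t=2,i=1
  [14] .###. => .  t=4,i=2
  [13] .##.# => #  t=0,i=4
  [12] .##.. => .  t=1,i=7
  [11] .#.## => .  t=1,i=5
  [10] .#.#. => #  t=0,i=16
  [9] .#..# => .  t=0,i=1
  [8] .#... => #  t=1,i=0
  [7] ..### => #  t=3,i=1
  [6] ..##. => .  t=0,i=3
  [5] ..#.# => #  t=1,i=4
  [4] ..#.. => .  t=1,i=13
  [3] ...## => #  t=3,i=7
  [2] ...#. => #  t=1,i=3
  [1] ....# => #  t=1,i=2
  [0] ..... => .  t=1,i=10
  bits 11100001010001011010010110101110 = 3779437998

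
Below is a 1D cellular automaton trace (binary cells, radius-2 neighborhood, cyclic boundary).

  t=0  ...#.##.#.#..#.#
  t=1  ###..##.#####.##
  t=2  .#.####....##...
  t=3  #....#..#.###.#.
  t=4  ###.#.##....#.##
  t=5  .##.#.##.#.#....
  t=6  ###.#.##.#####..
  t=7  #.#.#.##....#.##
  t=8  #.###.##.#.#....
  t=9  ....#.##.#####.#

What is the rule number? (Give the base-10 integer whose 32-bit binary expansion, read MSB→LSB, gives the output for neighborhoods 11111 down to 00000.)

1652504524

  ##### -> .   bit 31 = 0  t=1,i=0
  ####. -> #   bit 30 = 1  t=1,i=1
  ###.# -> #   bit 29 = 1  t=1,i=12
  ###.. -> .   bit 28 = 0  t=1,i=2
  ##.## -> .   bit 27 = 0  t=1,i=7
  ##.#. -> .   bit 26 = 0  t=0,i=7
  ##..# -> #   bit 25 = 1  t=1,i=3
  ##... -> .   bit 24 = 0  t=2,i=7
  #.### -> .   bit 23 = 0  t=1,i=8
  #.##. -> #   bit 22 = 1  t=0,i=5
  #.#.# -> #   bit 21 = 1  t=0,i=8
  #.#.. -> #   bit 20 = 1  t=0,i=10
  #..## -> #   bit 19 = 1  t=1,i=4
  #..#. -> #   bit 18 = 1  t=0,i=12
  #...# -> #   bit 17 = 1  t=0,i=1
  #.... -> #   bit 16 = 1  t=2,i=8
  .#### -> .   bit 15 = 0  t=1,i=9
  .###. -> .   bit 14 = 0  t=3,i=11
  .##.# -> #   bit 13 = 1  t=0,i=6
  .##.. -> #   bit 12 = 1  t=2,i=12
  .#.## -> .   bit 11 = 0  t=0,i=4
  .#.#. -> #   bit 10 = 1  t=0,i=9
  .#..# -> #   bit 9 = 1  t=0,i=11
  .#... -> #   bit 8 = 1  t=0,i=0
  ..### -> #   bit 7 = 1  t=6,i=0
  ..##. -> #   bit 6 = 1  t=1,i=5
  ..#.# -> .   bit 5 = 0  t=0,i=3
  ..#.. -> .   bit 4 = 0  t=3,i=5
  ...## -> #   bit 3 = 1  t=2,i=10
  ...#. -> #   bit 2 = 1  t=0,i=2
  ....# -> .   bit 1 = 0  t=2,i=9
  ..... -> .   bit 0 = 0  t=5,i=14
  bits 01100010011111110011011111001100 = 1652504524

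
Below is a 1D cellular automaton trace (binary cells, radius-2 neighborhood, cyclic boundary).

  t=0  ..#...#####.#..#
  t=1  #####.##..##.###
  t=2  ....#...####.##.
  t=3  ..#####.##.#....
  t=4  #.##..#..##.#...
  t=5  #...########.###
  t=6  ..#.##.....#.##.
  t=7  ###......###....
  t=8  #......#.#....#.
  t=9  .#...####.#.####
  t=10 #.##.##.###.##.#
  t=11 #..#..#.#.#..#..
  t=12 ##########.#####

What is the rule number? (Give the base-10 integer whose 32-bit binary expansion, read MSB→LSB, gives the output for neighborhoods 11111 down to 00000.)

  #####|.  b31=0 t=0,i=8
  ####.|.  b30=0 t=0,i=9
  ###.#|#  b29=1 t=0,i=10
  ###..|.  b28=0 t=5,i=0
  ##.##|.  b27=0 t=1,i=5
  ##.#.|#  b26=1 t=0,i=11
  ##..#|#  b25=1 t=1,i=8
  ##...|.  b24=0 t=2,i=15
  #.###|#  b23=1 t=1,i=13
  #.##.|.  b22=0 t=1,i=6
  #.#.#|#  b21=1 t=9,i=10
  #.#..|.  b20=0 t=0,i=12
  #..##|#  b19=1 t=1,i=9
  #..#.|#  b18=1 t=0,i=1
  #...#|#  b17=1 t=0,i=4
  #....|.  b16=0 t=2,i=0
  .####|#  b15=1 t=0,i=7
  .###.|.  b14=0 t=7,i=1
  .##.#|#  b13=1 t=1,i=11
  .##..|.  b12=0 t=1,i=7
  .#.##|.  b11=0 t=4,i=1
  .#.#.|#  b10=1 t=8,i=8
  .#..#|#  b9=1 t=0,i=0
  .#...|#  b8=1 t=0,i=3
  ..###|#  b7=1 t=0,i=6
  ..##.|#  b6=1 t=1,i=10
  ..#.#|#  b5=1 t=4,i=0
  ..#..|#  b4=1 t=0,i=2
  ...##|.  b3=0 t=0,i=5
  ...#.|#  b2=1 t=2,i=3
  ....#|#  b1=1 t=2,i=2
  .....|.  b0=0 t=2,i=1
  bits 00100110101011101010011111110110 = 648980470

648980470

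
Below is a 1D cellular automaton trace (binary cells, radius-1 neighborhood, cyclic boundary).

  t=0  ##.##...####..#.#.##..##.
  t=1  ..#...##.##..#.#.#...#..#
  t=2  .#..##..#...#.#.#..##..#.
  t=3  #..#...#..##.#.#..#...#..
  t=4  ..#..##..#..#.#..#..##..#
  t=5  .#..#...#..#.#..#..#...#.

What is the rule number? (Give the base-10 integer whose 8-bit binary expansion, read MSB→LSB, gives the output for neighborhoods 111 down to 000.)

  nb ###: next=#  (t=0,i=9, bit7=1)
  nb ##.: next=.  (t=0,i=1, bit6=0)
  nb #.#: next=#  (t=0,i=2, bit5=1)
  nb #..: next=.  (t=0,i=5, bit4=0)
  nb .##: next=.  (t=0,i=0, bit3=0)
  nb .#.: next=.  (t=0,i=14, bit2=0)
  nb ..#: next=#  (t=0,i=7, bit1=1)
  nb ...: next=#  (t=0,i=6, bit0=1)
  bits 10100011 = 163

163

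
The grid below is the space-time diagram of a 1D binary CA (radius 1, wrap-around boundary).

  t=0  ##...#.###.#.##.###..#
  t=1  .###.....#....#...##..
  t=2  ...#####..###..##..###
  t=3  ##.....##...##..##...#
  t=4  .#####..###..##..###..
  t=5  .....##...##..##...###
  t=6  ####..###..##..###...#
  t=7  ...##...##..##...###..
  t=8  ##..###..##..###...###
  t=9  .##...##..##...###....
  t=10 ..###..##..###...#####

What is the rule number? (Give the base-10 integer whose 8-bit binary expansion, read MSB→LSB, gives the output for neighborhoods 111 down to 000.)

  [7] ### => .  t=0,i=0
  [6] ##. => #  t=0,i=1
  [5] #.# => .  t=0,i=6
  [4] #.. => #  t=0,i=2
  [3] .## => .  t=0,i=7
  [2] .#. => .  t=0,i=5
  [1] ..# => .  t=0,i=4
  [0] ... => #  t=0,i=3
  bits 01010001 = 81

81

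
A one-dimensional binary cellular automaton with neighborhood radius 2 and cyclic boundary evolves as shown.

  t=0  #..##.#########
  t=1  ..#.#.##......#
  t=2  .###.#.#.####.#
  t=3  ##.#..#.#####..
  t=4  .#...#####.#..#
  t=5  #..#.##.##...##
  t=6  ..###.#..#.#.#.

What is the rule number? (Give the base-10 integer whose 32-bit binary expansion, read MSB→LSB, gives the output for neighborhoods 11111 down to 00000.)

1620032691

  ##### -> .   bit 31 = 0  t=0,i=8
  ####. -> #   bit 30 = 1  t=0,i=14
  ###.# -> #   bit 29 = 1  t=2,i=3
  ###.. -> .   bit 28 = 0  t=0,i=0
  ##.## -> .   bit 27 = 0  t=0,i=5
  ##.#. -> .   bit 26 = 0  t=2,i=4
  ##..# -> .   bit 25 = 0  t=0,i=1
  ##... -> .   bit 24 = 0  t=1,i=8
  #.### -> #   bit 23 = 1  t=0,i=6
  #.##. -> .   bit 22 = 0  t=1,i=6
  #.#.# -> .   bit 21 = 0  t=1,i=4
  #.#.. -> .   bit 20 = 0  t=3,i=3
  #..## -> #   bit 19 = 1  t=0,i=2
  #..#. -> #   bit 18 = 1  t=1,i=1
  #...# -> #   bit 17 = 1  t=4,i=3
  #.... -> #   bit 16 = 1  t=1,i=9
  .#### -> #   bit 15 = 1  t=0,i=7
  .###. -> .   bit 14 = 0  t=2,i=2
  .##.# -> #   bit 13 = 1  t=0,i=4
  .##.. -> #   bit 12 = 1  t=1,i=7
  .#.## -> #   bit 11 = 1  t=1,i=5
  .#.#. -> #   bit 10 = 1  t=1,i=3
  .#..# -> .   bit 9 = 0  t=1,i=0
  .#... -> .   bit 8 = 0  t=4,i=2
  ..### -> #   bit 7 = 1  t=4,i=5
  ..##. -> .   bit 6 = 0  t=0,i=3
  ..#.# -> #   bit 5 = 1  t=1,i=2
  ..#.. -> #   bit 4 = 1  t=1,i=14
  ...## -> .   bit 3 = 0  t=4,i=4
  ...#. -> .   bit 2 = 0  t=1,i=13
  ....# -> #   bit 1 = 1  t=1,i=12
  ..... -> #   bit 0 = 1  t=1,i=10
  bits 01100000100011111011110010110011 = 1620032691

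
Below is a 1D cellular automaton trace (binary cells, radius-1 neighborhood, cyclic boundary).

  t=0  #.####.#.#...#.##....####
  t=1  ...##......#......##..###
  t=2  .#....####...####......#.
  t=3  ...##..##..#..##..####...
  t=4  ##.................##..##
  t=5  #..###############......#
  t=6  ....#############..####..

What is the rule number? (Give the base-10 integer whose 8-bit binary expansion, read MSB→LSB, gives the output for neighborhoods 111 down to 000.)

  ### -> #   bit 7 = 1  t=0,i=3
  ##. -> .   bit 6 = 0  t=0,i=0
  #.# -> .   bit 5 = 0  t=0,i=1
  #.. -> .   bit 4 = 0  t=0,i=10
  .## -> .   bit 3 = 0  t=0,i=2
  .#. -> .   bit 2 = 0  t=0,i=7
  ..# -> .   bit 1 = 0  t=0,i=12
  ... -> #   bit 0 = 1  t=0,i=11
  bits 10000001 = 129

129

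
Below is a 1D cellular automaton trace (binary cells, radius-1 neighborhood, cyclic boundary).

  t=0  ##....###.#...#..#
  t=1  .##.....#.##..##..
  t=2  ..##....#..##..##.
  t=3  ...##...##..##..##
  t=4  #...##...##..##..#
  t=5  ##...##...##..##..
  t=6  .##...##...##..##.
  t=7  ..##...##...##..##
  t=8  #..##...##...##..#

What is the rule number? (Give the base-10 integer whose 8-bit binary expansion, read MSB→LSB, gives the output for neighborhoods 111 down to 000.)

84

  [7] ### => .  t=0,i=0
  [6] ##. => #  t=0,i=1
  [5] #.# => .  t=0,i=9
  [4] #.. => #  t=0,i=2
  [3] .## => .  t=0,i=6
  [2] .#. => #  t=0,i=10
  [1] ..# => .  t=0,i=5
  [0] ... => .  t=0,i=3
  bits 01010100 = 84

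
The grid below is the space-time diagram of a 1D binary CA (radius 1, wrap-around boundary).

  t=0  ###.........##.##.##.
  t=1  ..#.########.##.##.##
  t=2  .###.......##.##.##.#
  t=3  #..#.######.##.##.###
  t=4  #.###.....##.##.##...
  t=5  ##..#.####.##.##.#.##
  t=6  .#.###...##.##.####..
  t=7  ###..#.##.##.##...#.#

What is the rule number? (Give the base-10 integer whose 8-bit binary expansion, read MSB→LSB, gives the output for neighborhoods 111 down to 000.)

103

  nb ###: next=.  (t=0,i=1, bit7=0)
  nb ##.: next=#  (t=0,i=2, bit6=1)
  nb #.#: next=#  (t=0,i=14, bit5=1)
  nb #..: next=.  (t=0,i=3, bit4=0)
  nb .##: next=.  (t=0,i=0, bit3=0)
  nb .#.: next=#  (t=1,i=2, bit2=1)
  nb ..#: next=#  (t=0,i=11, bit1=1)
  nb ...: next=#  (t=0,i=4, bit0=1)
  bits 01100111 = 103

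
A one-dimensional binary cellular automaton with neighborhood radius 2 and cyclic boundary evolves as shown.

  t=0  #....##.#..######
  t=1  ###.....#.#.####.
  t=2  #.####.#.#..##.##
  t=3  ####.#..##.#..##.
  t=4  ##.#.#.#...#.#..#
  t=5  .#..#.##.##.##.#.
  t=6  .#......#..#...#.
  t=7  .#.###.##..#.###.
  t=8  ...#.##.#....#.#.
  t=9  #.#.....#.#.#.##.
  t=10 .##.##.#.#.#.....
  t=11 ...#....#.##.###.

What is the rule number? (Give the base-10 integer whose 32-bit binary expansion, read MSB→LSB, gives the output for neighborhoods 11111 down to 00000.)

3113980949

  #####|#  b31=1 t=0,i=13
  ####.|.  b30=0 t=0,i=16
  ###.#|#  b29=1 t=1,i=15
  ###..|#  b28=1 t=0,i=0
  ##.##|#  b27=1 t=1,i=16
  ##.#.|.  b26=0 t=0,i=7
  ##..#|.  b25=0 t=7,i=9
  ##...|#  b24=1 t=0,i=1
  #.###|#  b23=1 t=1,i=0
  #.##.|.  b22=0 t=5,i=6
  #.#.#|.  b21=0 t=1,i=10
  #.#..|#  b20=1 t=0,i=8
  #..##|#  b19=1 t=0,i=10
  #..#.|.  b18=0 t=5,i=0
  #...#|#  b17=1 t=4,i=9
  #....|#  b16=1 t=0,i=2
  .####|#  b15=1 t=0,i=12
  .###.|.  b14=0 t=1,i=1
  .##.#|.  b13=0 t=0,i=6
  .##..|#  b12=1 t=7,i=8
  .#.##|.  b11=0 t=1,i=11
  .#.#.|#  b10=1 t=1,i=9
  .#..#|.  b9=0 t=0,i=9
  .#...|.  b8=0 t=4,i=8
  ..###|.  b7=0 t=0,i=11
  ..##.|.  b6=0 t=0,i=5
  ..#.#|.  b5=0 t=1,i=8
  ..#..|#  b4=1 t=5,i=1
  ...##|.  b3=0 t=0,i=4
  ...#.|#  b2=1 t=1,i=7
  ....#|.  b1=0 t=0,i=3
  .....|#  b0=1 t=1,i=5
  bits 10111001100110111001010000010101 = 3113980949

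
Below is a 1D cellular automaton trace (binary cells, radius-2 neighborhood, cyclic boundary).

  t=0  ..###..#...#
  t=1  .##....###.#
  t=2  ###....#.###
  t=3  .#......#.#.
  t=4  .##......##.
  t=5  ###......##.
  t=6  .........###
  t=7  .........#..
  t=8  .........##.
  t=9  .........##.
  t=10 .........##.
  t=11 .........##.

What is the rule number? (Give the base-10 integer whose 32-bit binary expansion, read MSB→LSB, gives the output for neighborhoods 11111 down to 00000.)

  ##### -> .   bit 31 = 0  t=2,i=0
  ####. -> #   bit 30 = 1  t=2,i=1
  ###.# -> #   bit 29 = 1  t=1,i=9
  ###.. -> .   bit 28 = 0  t=0,i=4
  ##.## -> #   bit 27 = 1  t=5,i=11
  ##.#. -> #   bit 26 = 1  t=1,i=10
  ##..# -> .   bit 25 = 0  t=0,i=5
  ##... -> .   bit 24 = 0  t=1,i=3
  #.### -> .   bit 23 = 0  t=2,i=9
  #.##. -> #   bit 22 = 1  t=1,i=1
  #.#.# -> #   bit 21 = 1  t=1,i=11
  #.#.. -> #   bit 20 = 1  t=3,i=10
  #..## -> #   bit 19 = 1  t=0,i=1
  #..#. -> .   bit 18 = 0  t=0,i=6
  #...# -> #   bit 17 = 1  t=0,i=9
  #.... -> .   bit 16 = 0  t=1,i=4
  .#### -> #   bit 15 = 1  t=2,i=10
  .###. -> .   bit 14 = 0  t=0,i=3
  .##.# -> #   bit 13 = 1  t=5,i=10
  .##.. -> #   bit 12 = 1  t=1,i=2
  .#.## -> #   bit 11 = 1  t=1,i=0
  .#.#. -> #   bit 10 = 1  t=3,i=9
  .#..# -> .   bit 9 = 0  t=0,i=0
  .#... -> #   bit 8 = 1  t=0,i=8
  ..### -> #   bit 7 = 1  t=0,i=2
  ..##. -> #   bit 6 = 1  t=4,i=1
  ..#.# -> .   bit 5 = 0  t=2,i=7
  ..#.. -> #   bit 4 = 1  t=0,i=7
  ...## -> .   bit 3 = 0  t=1,i=6
  ...#. -> .   bit 2 = 0  t=0,i=10
  ....# -> .   bit 1 = 0  t=1,i=5
  ..... -> .   bit 0 = 0  t=3,i=4
  bits 01101100011110101011110111010000 = 1819983312

1819983312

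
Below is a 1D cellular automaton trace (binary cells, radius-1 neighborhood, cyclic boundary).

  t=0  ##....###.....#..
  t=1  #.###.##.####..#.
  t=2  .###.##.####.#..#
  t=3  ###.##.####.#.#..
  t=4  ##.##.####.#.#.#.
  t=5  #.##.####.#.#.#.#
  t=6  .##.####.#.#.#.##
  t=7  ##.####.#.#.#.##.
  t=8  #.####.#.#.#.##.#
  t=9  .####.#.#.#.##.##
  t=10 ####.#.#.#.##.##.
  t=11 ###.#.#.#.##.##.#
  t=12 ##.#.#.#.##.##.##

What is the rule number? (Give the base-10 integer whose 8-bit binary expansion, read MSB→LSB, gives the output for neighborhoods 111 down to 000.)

185

  [7] ### => #  t=0,i=7
  [6] ##. => .  t=0,i=1
  [5] #.# => #  t=1,i=1
  [4] #.. => #  t=0,i=2
  [3] .## => #  t=0,i=0
  [2] .#. => .  t=0,i=14
  [1] ..# => .  t=0,i=5
  [0] ... => #  t=0,i=3
  bits 10111001 = 185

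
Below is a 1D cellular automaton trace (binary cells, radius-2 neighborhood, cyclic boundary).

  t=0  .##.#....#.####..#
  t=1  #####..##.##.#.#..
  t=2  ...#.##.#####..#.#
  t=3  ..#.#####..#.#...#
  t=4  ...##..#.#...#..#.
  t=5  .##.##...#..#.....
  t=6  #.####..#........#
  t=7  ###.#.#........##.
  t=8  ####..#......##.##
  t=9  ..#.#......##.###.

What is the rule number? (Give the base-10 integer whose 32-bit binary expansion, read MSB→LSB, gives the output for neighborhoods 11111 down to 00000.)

  nb #####: next=.  (t=1,i=2, bit31=0)
  nb ####.: next=#  (t=0,i=13, bit30=1)
  nb ###.#: next=#  (t=7,i=2, bit29=1)
  nb ###..: next=.  (t=0,i=14, bit28=0)
  nb ##.##: next=#  (t=1,i=9, bit27=1)
  nb ##.#.: next=#  (t=0,i=3, bit26=1)
  nb ##..#: next=#  (t=0,i=15, bit25=1)
  nb ##...: next=.  (t=5,i=6, bit24=0)
  nb #.###: next=#  (t=0,i=11, bit23=1)
  nb #.##.: next=#  (t=0,i=1, bit22=1)
  nb #.#.#: next=.  (t=1,i=13, bit21=0)
  nb #.#..: next=#  (t=0,i=4, bit20=1)
  nb #..##: next=#  (t=1,i=6, bit19=1)
  nb #..#.: next=.  (t=0,i=16, bit18=0)
  nb #...#: next=.  (t=2,i=1, bit17=0)
  nb #....: next=.  (t=0,i=6, bit16=0)
  nb .####: next=.  (t=0,i=12, bit15=0)
  nb .###.: next=#  (t=7,i=1, bit14=1)
  nb .##.#: next=#  (t=0,i=2, bit13=1)
  nb .##..: next=#  (t=4,i=4, bit12=1)
  nb .#.##: next=#  (t=0,i=0, bit11=1)
  nb .#.#.: next=.  (t=1,i=14, bit10=0)
  nb .#..#: next=.  (t=1,i=16, bit9=0)
  nb .#...: next=.  (t=0,i=5, bit8=0)
  nb ..###: next=.  (t=1,i=0, bit7=0)
  nb ..##.: next=.  (t=1,i=7, bit6=0)
  nb ..#.#: next=.  (t=0,i=9, bit5=0)
  nb ..#..: next=.  (t=3,i=17, bit4=0)
  nb ...##: next=#  (t=4,i=2, bit3=1)
  nb ...#.: next=#  (t=0,i=8, bit2=1)
  nb ....#: next=#  (t=0,i=7, bit1=1)
  nb .....: next=.  (t=5,i=15, bit0=0)
  bits 01101110110110000111100000001110 = 1859680270

1859680270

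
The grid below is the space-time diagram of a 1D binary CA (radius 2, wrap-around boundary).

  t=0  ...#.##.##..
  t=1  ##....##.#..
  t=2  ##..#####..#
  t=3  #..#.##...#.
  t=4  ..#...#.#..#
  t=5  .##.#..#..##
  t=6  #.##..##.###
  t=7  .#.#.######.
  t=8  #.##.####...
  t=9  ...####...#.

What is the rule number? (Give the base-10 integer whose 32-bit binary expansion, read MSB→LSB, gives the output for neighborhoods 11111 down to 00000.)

  [31] ##### => #  t=2,i=6
  [30] ####. => .  t=2,i=7
  [29] ###.# => .  t=6,i=0
  [28] ###.. => .  t=2,i=1
  [27] ##.## => #  t=0,i=7
  [26] ##.#. => #  t=1,i=8
  [25] ##..# => .  t=2,i=2
  [24] ##... => .  t=0,i=10
  [23] #.### => #  t=6,i=9
  [22] #.##. => .  t=0,i=5
  [21] #.#.# => #  t=7,i=3
  [20] #.#.. => .  t=1,i=9
  [19] #..## => #  t=1,i=11
  [18] #..#. => #  t=3,i=2
  [17] #...# => #  t=3,i=8
  [16] #.... => .  t=0,i=11
  [15] .#### => #  t=2,i=5
  [14] .###. => #  t=2,i=0
  [13] .##.# => #  t=0,i=6
  [12] .##.. => #  t=0,i=9
  [11] .#.## => .  t=0,i=4
  [10] .#.#. => #  t=3,i=11
  [9] .#..# => .  t=1,i=10
  [8] .#... => .  t=4,i=3
  [7] ..### => .  t=2,i=4
  [6] ..##. => #  t=1,i=0
  [5] ..#.# => .  t=0,i=3
  [4] ..#.. => #  t=4,i=2
  [3] ...## => #  t=1,i=5
  [2] ...#. => .  t=0,i=2
  [1] ....# => #  t=0,i=1
  [0] ..... => #  t=0,i=0
  bits 10001100101011101111010001011011 = 2360276059

2360276059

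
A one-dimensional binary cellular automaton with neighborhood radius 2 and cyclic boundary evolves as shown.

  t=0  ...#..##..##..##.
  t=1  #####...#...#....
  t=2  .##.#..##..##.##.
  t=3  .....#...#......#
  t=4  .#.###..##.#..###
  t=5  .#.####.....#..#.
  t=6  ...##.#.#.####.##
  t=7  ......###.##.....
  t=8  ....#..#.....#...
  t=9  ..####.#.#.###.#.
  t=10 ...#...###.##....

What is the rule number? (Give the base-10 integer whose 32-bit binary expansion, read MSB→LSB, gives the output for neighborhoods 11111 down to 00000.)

  #####|#  b31=1 t=1,i=2
  ####.|.  b30=0 t=1,i=3
  ###.#|.  b29=0 t=4,i=16
  ###..|#  b28=1 t=1,i=4
  ##.##|.  b27=0 t=2,i=13
  ##.#.|.  b26=0 t=2,i=3
  ##..#|#  b25=1 t=0,i=8
  ##...|.  b24=0 t=0,i=16
  #.###|#  b23=1 t=4,i=3
  #.##.|.  b22=0 t=2,i=14
  #.#.#|#  b21=1 t=4,i=1
  #.#..|.  b20=0 t=2,i=4
  #..##|.  b19=0 t=0,i=5
  #..#.|.  b18=0 t=5,i=0
  #...#|.  b17=0 t=1,i=6
  #....|#  b16=1 t=0,i=0
  .####|#  b15=1 t=1,i=1
  .###.|#  b14=1 t=4,i=4
  .##.#|.  b13=0 t=2,i=2
  .##..|.  b12=0 t=0,i=7
  .#.##|.  b11=0 t=4,i=2
  .#.#.|#  b10=1 t=6,i=7
  .#..#|#  b9=1 t=0,i=4
  .#...|.  b8=0 t=1,i=9
  ..###|.  b7=0 t=1,i=0
  ..##.|.  b6=0 t=0,i=6
  ..#.#|.  b5=0 t=5,i=1
  ..#..|#  b4=1 t=0,i=3
  ...##|.  b3=0 t=1,i=16
  ...#.|#  b2=1 t=0,i=2
  ....#|#  b1=1 t=0,i=1
  .....|.  b0=0 t=3,i=2
  bits 10010010101000011100011000010110 = 2460075542

2460075542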